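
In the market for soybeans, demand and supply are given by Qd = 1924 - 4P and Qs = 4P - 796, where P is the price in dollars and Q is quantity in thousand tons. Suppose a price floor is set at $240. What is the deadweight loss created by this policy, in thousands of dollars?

0

Without the control the market clears where 1924 - 4P = 4P - 796, i.e. P* = 340 and Q* = 564.
Since 240 is below P* = 340, the floor does not bind and the free-market outcome prevails.
Since the control does not bind, no trades are prevented and deadweight loss is zero.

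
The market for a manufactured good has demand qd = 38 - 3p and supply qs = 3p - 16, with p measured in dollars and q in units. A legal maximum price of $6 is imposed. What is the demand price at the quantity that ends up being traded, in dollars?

12

In a free market, 38 - 3p = 3p - 16 gives the equilibrium p* = 9, q* = 11.
Since 6 < 9, the ceiling is binding.
At p = 6: qd = 38 - 3·6 = 20 and qs = 3·6 - 16 = 2.
Only 2 units reach the market. On the demand curve, the marginal buyer's willingness to pay at q = 2 is (38 - 2)/3 = 12.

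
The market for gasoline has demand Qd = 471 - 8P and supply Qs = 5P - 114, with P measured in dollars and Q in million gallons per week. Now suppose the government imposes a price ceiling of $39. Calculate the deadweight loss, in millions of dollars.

146.25

Setting quantity demanded equal to quantity supplied, 471 - 8P = 5P - 114, gives P* = 45 and Q* = 111.
Because the ceiling (39) lies below the market-clearing price, it is binding.
At P = 39: Qd = 471 - 8·39 = 159 and Qs = 5·39 - 114 = 81.
Quantity traded falls to 81. At Q = 81 the demand price is (471 - 81)/8 = 48.75 and the supply price is (114 + 81)/5 = 39.
Deadweight loss = ½ · (48.75 - 39) · (111 - 81) = ½ · 9.75 · 30 = 146.25.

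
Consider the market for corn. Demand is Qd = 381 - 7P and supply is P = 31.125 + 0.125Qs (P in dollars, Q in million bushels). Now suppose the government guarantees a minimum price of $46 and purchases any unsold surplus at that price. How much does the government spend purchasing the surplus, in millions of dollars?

2760

Rearranging supply gives Qs = 8P - 249. Without the control the market clears where 381 - 7P = 8P - 249, i.e. P* = 42 and Q* = 87.
The floor of 46 is above the equilibrium price 42, so it binds.
At P = 46: Qd = 381 - 7·46 = 59 and Qs = 8·46 - 249 = 119.
Surplus = Qs - Qd = 60.
Government expenditure = surplus × support price = 60 × 46 = 2760.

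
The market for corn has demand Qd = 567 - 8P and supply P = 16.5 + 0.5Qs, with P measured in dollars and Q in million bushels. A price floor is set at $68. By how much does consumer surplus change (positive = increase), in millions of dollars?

-440

Rearranging supply gives Qs = 2P - 33. In a free market, 567 - 8P = 2P - 33 gives the equilibrium P* = 60, Q* = 87.
The floor of 68 is above the equilibrium price 60, so it binds.
At P = 68: Qd = 567 - 8·68 = 23 and Qs = 2·68 - 33 = 103.
Consumer surplus without the control is ½ · (70.875 - 60) · 87 = 473.0625.
With the floor, consumers buy 23 units at 68, so CS = ½ · (70.875 - 68) · 23 = 33.0625.
Change in consumer surplus = 33.0625 - 473.0625 = -440.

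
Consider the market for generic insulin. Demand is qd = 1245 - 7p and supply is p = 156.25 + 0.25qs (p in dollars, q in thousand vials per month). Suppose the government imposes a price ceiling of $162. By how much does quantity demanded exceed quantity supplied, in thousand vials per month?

88

Rearranging supply gives qs = 4p - 625. Equilibrium: 1245 - 7p = 4p - 625, so 1870 = 11p and p* = 170, q* = 55.
The ceiling of 162 is below the equilibrium price 170, so it binds.
At p = 162: qd = 1245 - 7·162 = 111 and qs = 4·162 - 625 = 23.
Shortage = qd - qs = 111 - 23 = 88.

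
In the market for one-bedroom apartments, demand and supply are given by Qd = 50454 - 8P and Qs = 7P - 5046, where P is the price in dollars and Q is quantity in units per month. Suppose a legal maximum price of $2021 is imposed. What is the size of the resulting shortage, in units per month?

Without the control the market clears where 50454 - 8P = 7P - 5046, i.e. P* = 3700 and Q* = 20854.
Since 2021 < 3700, the ceiling is binding.
At P = 2021: Qd = 50454 - 8·2021 = 34286 and Qs = 7·2021 - 5046 = 9101.
Shortage = Qd - Qs = 34286 - 9101 = 25185.

25185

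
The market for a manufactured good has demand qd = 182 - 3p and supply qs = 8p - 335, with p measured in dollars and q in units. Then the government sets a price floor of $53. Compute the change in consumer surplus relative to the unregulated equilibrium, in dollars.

-192

Equilibrium: 182 - 3p = 8p - 335, so 517 = 11p and p* = 47, q* = 41.
Because the floor (53) lies above the market-clearing price, it is binding.
At p = 53: qd = 182 - 3·53 = 23 and qs = 8·53 - 335 = 89.
Consumer surplus without the control is ½ · (182/3 - 47) · 41 = 1681/6.
With the floor, consumers buy 23 units at 53, so CS = ½ · (182/3 - 53) · 23 = 529/6.
Change in consumer surplus = 529/6 - 1681/6 = -192.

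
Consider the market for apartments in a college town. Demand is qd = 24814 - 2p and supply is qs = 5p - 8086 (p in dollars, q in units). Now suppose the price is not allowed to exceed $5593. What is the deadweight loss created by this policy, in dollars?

0

Setting quantity demanded equal to quantity supplied, 24814 - 2p = 5p - 8086, gives p* = 4700 and q* = 15414.
Since 5593 is above p* = 4700, the ceiling does not bind and the free-market outcome prevails.
Since the control does not bind, no trades are prevented and deadweight loss is zero.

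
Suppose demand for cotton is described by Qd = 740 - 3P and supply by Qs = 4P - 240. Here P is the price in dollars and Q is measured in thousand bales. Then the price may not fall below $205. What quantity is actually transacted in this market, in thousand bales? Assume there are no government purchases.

125

Setting quantity demanded equal to quantity supplied, 740 - 3P = 4P - 240, gives P* = 140 and Q* = 320.
Since 205 > 140, the floor is binding.
At P = 205: Qd = 740 - 3·205 = 125 and Qs = 4·205 - 240 = 580.
The quantity actually transacted is the short side, demand: 125.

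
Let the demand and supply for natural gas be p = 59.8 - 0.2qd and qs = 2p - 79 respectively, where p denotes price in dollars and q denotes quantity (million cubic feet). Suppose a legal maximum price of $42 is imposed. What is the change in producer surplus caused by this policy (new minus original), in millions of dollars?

-204

Rearranging demand gives qd = 299 - 5p. Setting quantity demanded equal to quantity supplied, 299 - 5p = 2p - 79, gives p* = 54 and q* = 29.
Since 42 < 54, the ceiling is binding.
At p = 42: qd = 299 - 5·42 = 89 and qs = 2·42 - 79 = 5.
Producer surplus without the control is ½ · (54 - 39.5) · 29 = 210.25.
With the ceiling, producers sell 5 units at 42, so PS = ½ · (42 - 39.5) · 5 = 6.25.
Change in producer surplus = 6.25 - 210.25 = -204.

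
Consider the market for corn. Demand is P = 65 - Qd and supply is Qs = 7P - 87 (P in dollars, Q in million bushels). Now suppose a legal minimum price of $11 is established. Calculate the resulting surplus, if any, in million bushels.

Rearranging demand gives Qd = 65 - P. Without the control the market clears where 65 - P = 7P - 87, i.e. P* = 19 and Q* = 46.
The floor of 11 is below the equilibrium price 19, so it is not binding; the market clears at P* = 19, Q* = 46.
Since the control does not bind, there is no surplus.

0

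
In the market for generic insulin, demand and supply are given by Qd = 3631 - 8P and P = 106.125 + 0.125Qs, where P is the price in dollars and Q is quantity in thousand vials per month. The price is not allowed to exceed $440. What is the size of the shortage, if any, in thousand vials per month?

0

Rearranging supply gives Qs = 8P - 849. Equilibrium: 3631 - 8P = 8P - 849, so 4480 = 16P and P* = 280, Q* = 1391.
The ceiling of 440 is above the equilibrium price 280, so it is not binding; the market clears at P* = 280, Q* = 1391.
Since the control does not bind, there is no shortage.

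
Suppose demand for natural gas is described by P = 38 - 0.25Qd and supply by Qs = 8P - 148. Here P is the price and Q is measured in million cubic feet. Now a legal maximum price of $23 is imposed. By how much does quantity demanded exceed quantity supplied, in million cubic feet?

24

Rearranging demand gives Qd = 152 - 4P. Setting quantity demanded equal to quantity supplied, 152 - 4P = 8P - 148, gives P* = 25 and Q* = 52.
The ceiling of 23 is below the equilibrium price 25, so it binds.
At P = 23: Qd = 152 - 4·23 = 60 and Qs = 8·23 - 148 = 36.
Shortage = Qd - Qs = 60 - 36 = 24.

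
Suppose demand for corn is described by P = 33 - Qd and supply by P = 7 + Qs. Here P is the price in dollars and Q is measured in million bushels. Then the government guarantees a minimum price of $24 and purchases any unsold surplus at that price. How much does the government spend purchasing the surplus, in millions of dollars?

192

Rearranging demand gives Qd = 33 - P; rearranging supply gives Qs = P - 7. Setting quantity demanded equal to quantity supplied, 33 - P = P - 7, gives P* = 20 and Q* = 13.
Because the floor (24) lies above the market-clearing price, it is binding.
At P = 24: Qd = 33 - 24 = 9 and Qs = 24 - 7 = 17.
Surplus = Qs - Qd = 8.
Government expenditure = surplus × support price = 8 × 24 = 192.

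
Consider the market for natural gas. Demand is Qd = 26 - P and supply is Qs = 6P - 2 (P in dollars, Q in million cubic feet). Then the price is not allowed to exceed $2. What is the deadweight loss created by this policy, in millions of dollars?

84

Without the control the market clears where 26 - P = 6P - 2, i.e. P* = 4 and Q* = 22.
The ceiling of 2 is below the equilibrium price 4, so it binds.
At P = 2: Qd = 26 - 2 = 24 and Qs = 6·2 - 2 = 10.
Quantity traded falls to 10. At Q = 10 the demand price is 26 - 10 = 16 and the supply price is (2 + 10)/6 = 2.
Deadweight loss = ½ · (16 - 2) · (22 - 10) = ½ · 14 · 12 = 84.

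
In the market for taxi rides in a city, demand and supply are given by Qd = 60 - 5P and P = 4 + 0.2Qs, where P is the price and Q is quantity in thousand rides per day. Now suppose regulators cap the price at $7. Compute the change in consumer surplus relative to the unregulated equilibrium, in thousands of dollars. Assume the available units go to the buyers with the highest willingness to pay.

12.5

Rearranging supply gives Qs = 5P - 20. In a free market, 60 - 5P = 5P - 20 gives the equilibrium P* = 8, Q* = 20.
Since 7 < 8, the ceiling is binding.
At P = 7: Qd = 60 - 5·7 = 25 and Qs = 5·7 - 20 = 15.
Consumer surplus without the control is ½ · (12 - 8) · 20 = 40.
With the ceiling, 15 units are sold at 7 (assume they go to the highest-value buyers). The demand price at Q = 15 is 9, so CS = ½ · [(12 - 7) + (9 - 7)] · 15 = 52.5.
Change in consumer surplus = 52.5 - 40 = 12.5.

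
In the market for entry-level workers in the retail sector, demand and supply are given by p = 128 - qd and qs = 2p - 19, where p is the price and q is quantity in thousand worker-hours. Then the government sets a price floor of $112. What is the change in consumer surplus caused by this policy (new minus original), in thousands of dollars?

-2992.5

Rearranging demand gives qd = 128 - p. Setting quantity demanded equal to quantity supplied, 128 - p = 2p - 19, gives p* = 49 and q* = 79.
Since 112 > 49, the floor is binding.
At p = 112: qd = 128 - 112 = 16 and qs = 2·112 - 19 = 205.
Consumer surplus without the control is ½ · (128 - 49) · 79 = 3120.5.
With the floor, consumers buy 16 units at 112, so CS = ½ · (128 - 112) · 16 = 128.
Change in consumer surplus = 128 - 3120.5 = -2992.5.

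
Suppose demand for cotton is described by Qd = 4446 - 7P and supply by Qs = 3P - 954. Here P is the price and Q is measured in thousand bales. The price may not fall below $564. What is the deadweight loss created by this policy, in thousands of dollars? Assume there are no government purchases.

In a free market, 4446 - 7P = 3P - 954 gives the equilibrium P* = 540, Q* = 666.
The floor of 564 is above the equilibrium price 540, so it binds.
At P = 564: Qd = 4446 - 7·564 = 498 and Qs = 3·564 - 954 = 738.
Quantity traded falls to 498. At Q = 498 the demand price is (4446 - 498)/7 = 564 and the supply price is (954 + 498)/3 = 484.
Deadweight loss = ½ · (564 - 484) · (666 - 498) = ½ · 80 · 168 = 6720.

6720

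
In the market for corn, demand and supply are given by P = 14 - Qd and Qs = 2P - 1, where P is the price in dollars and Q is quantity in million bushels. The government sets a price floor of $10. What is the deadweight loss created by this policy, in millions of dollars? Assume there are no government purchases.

18.75

Rearranging demand gives Qd = 14 - P. Equilibrium: 14 - P = 2P - 1, so 15 = 3P and P* = 5, Q* = 9.
The floor of 10 is above the equilibrium price 5, so it binds.
At P = 10: Qd = 14 - 10 = 4 and Qs = 2·10 - 1 = 19.
Quantity traded falls to 4. At Q = 4 the demand price is 14 - 4 = 10 and the supply price is (1 + 4)/2 = 2.5.
Deadweight loss = ½ · (10 - 2.5) · (9 - 4) = ½ · 7.5 · 5 = 18.75.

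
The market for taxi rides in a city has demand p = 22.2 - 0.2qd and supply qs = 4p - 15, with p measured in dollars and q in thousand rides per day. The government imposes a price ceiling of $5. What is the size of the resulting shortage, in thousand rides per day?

81

Rearranging demand gives qd = 111 - 5p. Without the control the market clears where 111 - 5p = 4p - 15, i.e. p* = 14 and q* = 41.
The ceiling of 5 is below the equilibrium price 14, so it binds.
At p = 5: qd = 111 - 5·5 = 86 and qs = 4·5 - 15 = 5.
Shortage = qd - qs = 86 - 5 = 81.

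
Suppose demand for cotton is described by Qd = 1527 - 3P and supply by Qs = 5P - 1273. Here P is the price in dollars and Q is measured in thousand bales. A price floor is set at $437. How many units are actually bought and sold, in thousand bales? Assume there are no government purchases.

Equilibrium: 1527 - 3P = 5P - 1273, so 2800 = 8P and P* = 350, Q* = 477.
The floor of 437 is above the equilibrium price 350, so it binds.
At P = 437: Qd = 1527 - 3·437 = 216 and Qs = 5·437 - 1273 = 912.
The quantity actually transacted is the short side, demand: 216.

216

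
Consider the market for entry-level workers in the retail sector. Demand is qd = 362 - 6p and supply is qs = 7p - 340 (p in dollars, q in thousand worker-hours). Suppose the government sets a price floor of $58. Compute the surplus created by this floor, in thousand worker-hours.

52

Setting quantity demanded equal to quantity supplied, 362 - 6p = 7p - 340, gives p* = 54 and q* = 38.
Since 58 > 54, the floor is binding.
At p = 58: qd = 362 - 6·58 = 14 and qs = 7·58 - 340 = 66.
Surplus = qs - qd = 66 - 14 = 52.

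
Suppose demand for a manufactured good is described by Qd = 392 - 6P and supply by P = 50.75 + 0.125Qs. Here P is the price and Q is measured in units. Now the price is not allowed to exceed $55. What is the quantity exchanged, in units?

34

Rearranging supply gives Qs = 8P - 406. Without the control the market clears where 392 - 6P = 8P - 406, i.e. P* = 57 and Q* = 50.
Since 55 < 57, the ceiling is binding.
At P = 55: Qd = 392 - 6·55 = 62 and Qs = 8·55 - 406 = 34.
The quantity actually transacted is the short side, supply: 34.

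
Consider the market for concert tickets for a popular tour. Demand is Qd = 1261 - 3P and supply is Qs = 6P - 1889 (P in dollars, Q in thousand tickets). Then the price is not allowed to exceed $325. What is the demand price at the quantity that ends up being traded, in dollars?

400

Without the control the market clears where 1261 - 3P = 6P - 1889, i.e. P* = 350 and Q* = 211.
The ceiling of 325 is below the equilibrium price 350, so it binds.
At P = 325: Qd = 1261 - 3·325 = 286 and Qs = 6·325 - 1889 = 61.
Only 61 units reach the market. On the demand curve, the marginal buyer's willingness to pay at Q = 61 is (1261 - 61)/3 = 400.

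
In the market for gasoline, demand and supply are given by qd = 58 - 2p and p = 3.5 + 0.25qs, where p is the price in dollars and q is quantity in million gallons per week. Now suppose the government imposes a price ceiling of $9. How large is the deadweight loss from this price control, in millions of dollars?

54

Rearranging supply gives qs = 4p - 14. Without the control the market clears where 58 - 2p = 4p - 14, i.e. p* = 12 and q* = 34.
Since 9 < 12, the ceiling is binding.
At p = 9: qd = 58 - 2·9 = 40 and qs = 4·9 - 14 = 22.
Quantity traded falls to 22. At q = 22 the demand price is (58 - 22)/2 = 18 and the supply price is (14 + 22)/4 = 9.
Deadweight loss = ½ · (18 - 9) · (34 - 22) = ½ · 9 · 12 = 54.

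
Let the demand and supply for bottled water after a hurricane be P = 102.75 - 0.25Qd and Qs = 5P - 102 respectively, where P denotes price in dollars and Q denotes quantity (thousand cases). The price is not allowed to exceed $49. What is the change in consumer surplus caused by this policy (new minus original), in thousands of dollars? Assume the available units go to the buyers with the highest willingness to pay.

944

Rearranging demand gives Qd = 411 - 4P. Equilibrium: 411 - 4P = 5P - 102, so 513 = 9P and P* = 57, Q* = 183.
Since 49 < 57, the ceiling is binding.
At P = 49: Qd = 411 - 4·49 = 215 and Qs = 5·49 - 102 = 143.
Consumer surplus without the control is ½ · (102.75 - 57) · 183 = 4186.125.
With the ceiling, 143 units are sold at 49 (assume they go to the highest-value buyers). The demand price at Q = 143 is 67, so CS = ½ · [(102.75 - 49) + (67 - 49)] · 143 = 5130.125.
Change in consumer surplus = 5130.125 - 4186.125 = 944.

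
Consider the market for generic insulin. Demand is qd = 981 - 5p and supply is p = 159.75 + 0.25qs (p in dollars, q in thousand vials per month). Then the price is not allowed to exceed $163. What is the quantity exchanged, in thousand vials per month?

Rearranging supply gives qs = 4p - 639. Equilibrium: 981 - 5p = 4p - 639, so 1620 = 9p and p* = 180, q* = 81.
The ceiling of 163 is below the equilibrium price 180, so it binds.
At p = 163: qd = 981 - 5·163 = 166 and qs = 4·163 - 639 = 13.
The quantity actually transacted is the short side, supply: 13.

13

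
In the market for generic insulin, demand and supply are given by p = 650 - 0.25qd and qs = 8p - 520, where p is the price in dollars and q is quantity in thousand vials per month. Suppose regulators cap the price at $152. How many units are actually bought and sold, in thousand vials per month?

696

Rearranging demand gives qd = 2600 - 4p. Setting quantity demanded equal to quantity supplied, 2600 - 4p = 8p - 520, gives p* = 260 and q* = 1560.
The ceiling of 152 is below the equilibrium price 260, so it binds.
At p = 152: qd = 2600 - 4·152 = 1992 and qs = 8·152 - 520 = 696.
The quantity actually transacted is the short side, supply: 696.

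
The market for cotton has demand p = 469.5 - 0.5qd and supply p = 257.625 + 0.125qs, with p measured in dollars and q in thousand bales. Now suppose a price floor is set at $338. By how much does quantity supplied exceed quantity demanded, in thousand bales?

Rearranging demand gives qd = 939 - 2p; rearranging supply gives qs = 8p - 2061. Equilibrium: 939 - 2p = 8p - 2061, so 3000 = 10p and p* = 300, q* = 339.
Because the floor (338) lies above the market-clearing price, it is binding.
At p = 338: qd = 939 - 2·338 = 263 and qs = 8·338 - 2061 = 643.
Surplus = qs - qd = 643 - 263 = 380.

380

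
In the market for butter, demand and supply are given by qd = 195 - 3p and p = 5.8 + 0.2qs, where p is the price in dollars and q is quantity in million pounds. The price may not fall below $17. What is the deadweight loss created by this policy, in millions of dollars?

Rearranging supply gives qs = 5p - 29. Equilibrium: 195 - 3p = 5p - 29, so 224 = 8p and p* = 28, q* = 111.
The floor of 17 is below the equilibrium price 28, so it is not binding; the market clears at p* = 28, q* = 111.
Since the control does not bind, no trades are prevented and deadweight loss is zero.

0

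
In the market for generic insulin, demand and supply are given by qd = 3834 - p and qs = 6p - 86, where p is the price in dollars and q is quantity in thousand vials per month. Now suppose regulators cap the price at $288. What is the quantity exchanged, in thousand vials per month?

1642

Without the control the market clears where 3834 - p = 6p - 86, i.e. p* = 560 and q* = 3274.
Since 288 < 560, the ceiling is binding.
At p = 288: qd = 3834 - 288 = 3546 and qs = 6·288 - 86 = 1642.
The quantity actually transacted is the short side, supply: 1642.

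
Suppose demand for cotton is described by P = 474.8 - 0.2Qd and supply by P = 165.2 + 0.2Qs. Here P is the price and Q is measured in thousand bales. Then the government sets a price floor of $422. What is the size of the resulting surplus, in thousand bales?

Rearranging demand gives Qd = 2374 - 5P; rearranging supply gives Qs = 5P - 826. Without the control the market clears where 2374 - 5P = 5P - 826, i.e. P* = 320 and Q* = 774.
Since 422 > 320, the floor is binding.
At P = 422: Qd = 2374 - 5·422 = 264 and Qs = 5·422 - 826 = 1284.
Surplus = Qs - Qd = 1284 - 264 = 1020.

1020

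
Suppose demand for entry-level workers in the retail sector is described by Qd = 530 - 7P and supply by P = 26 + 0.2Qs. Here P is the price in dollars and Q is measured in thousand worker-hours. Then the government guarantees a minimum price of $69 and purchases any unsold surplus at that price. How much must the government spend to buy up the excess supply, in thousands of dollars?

11592

Rearranging supply gives Qs = 5P - 130. Without the control the market clears where 530 - 7P = 5P - 130, i.e. P* = 55 and Q* = 145.
Because the floor (69) lies above the market-clearing price, it is binding.
At P = 69: Qd = 530 - 7·69 = 47 and Qs = 5·69 - 130 = 215.
Surplus = Qs - Qd = 168.
Government expenditure = surplus × support price = 168 × 69 = 11592.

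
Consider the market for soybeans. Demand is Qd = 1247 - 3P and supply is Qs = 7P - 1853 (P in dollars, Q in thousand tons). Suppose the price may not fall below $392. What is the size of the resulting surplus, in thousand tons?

820

Setting quantity demanded equal to quantity supplied, 1247 - 3P = 7P - 1853, gives P* = 310 and Q* = 317.
The floor of 392 is above the equilibrium price 310, so it binds.
At P = 392: Qd = 1247 - 3·392 = 71 and Qs = 7·392 - 1853 = 891.
Surplus = Qs - Qd = 891 - 71 = 820.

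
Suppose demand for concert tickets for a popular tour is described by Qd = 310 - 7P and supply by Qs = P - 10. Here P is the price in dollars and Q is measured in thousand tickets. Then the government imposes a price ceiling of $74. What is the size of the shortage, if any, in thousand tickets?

Equilibrium: 310 - 7P = P - 10, so 320 = 8P and P* = 40, Q* = 30.
The ceiling of 74 is above the equilibrium price 40, so it is not binding; the market clears at P* = 40, Q* = 30.
Since the control does not bind, there is no shortage.

0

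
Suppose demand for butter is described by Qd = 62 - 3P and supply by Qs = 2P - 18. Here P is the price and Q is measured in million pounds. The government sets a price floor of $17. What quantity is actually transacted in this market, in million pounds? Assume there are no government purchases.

In a free market, 62 - 3P = 2P - 18 gives the equilibrium P* = 16, Q* = 14.
The floor of 17 is above the equilibrium price 16, so it binds.
At P = 17: Qd = 62 - 3·17 = 11 and Qs = 2·17 - 18 = 16.
The quantity actually transacted is the short side, demand: 11.

11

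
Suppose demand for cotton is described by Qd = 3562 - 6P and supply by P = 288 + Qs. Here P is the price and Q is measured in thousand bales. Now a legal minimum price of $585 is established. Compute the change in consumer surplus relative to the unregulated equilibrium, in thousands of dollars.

Rearranging supply gives Qs = P - 288. In a free market, 3562 - 6P = P - 288 gives the equilibrium P* = 550, Q* = 262.
Because the floor (585) lies above the market-clearing price, it is binding.
At P = 585: Qd = 3562 - 6·585 = 52 and Qs = 585 - 288 = 297.
Consumer surplus without the control is ½ · (1781/3 - 550) · 262 = 17161/3.
With the floor, consumers buy 52 units at 585, so CS = ½ · (1781/3 - 585) · 52 = 676/3.
Change in consumer surplus = 676/3 - 17161/3 = -5495.

-5495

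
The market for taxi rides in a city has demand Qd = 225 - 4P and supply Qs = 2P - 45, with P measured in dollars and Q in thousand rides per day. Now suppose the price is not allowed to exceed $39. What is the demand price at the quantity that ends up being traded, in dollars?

Setting quantity demanded equal to quantity supplied, 225 - 4P = 2P - 45, gives P* = 45 and Q* = 45.
Because the ceiling (39) lies below the market-clearing price, it is binding.
At P = 39: Qd = 225 - 4·39 = 69 and Qs = 2·39 - 45 = 33.
Only 33 units reach the market. On the demand curve, the marginal buyer's willingness to pay at Q = 33 is (225 - 33)/4 = 48.

48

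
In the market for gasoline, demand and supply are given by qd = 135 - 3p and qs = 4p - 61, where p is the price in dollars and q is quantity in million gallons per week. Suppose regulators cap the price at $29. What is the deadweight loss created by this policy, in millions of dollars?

0

Without the control the market clears where 135 - 3p = 4p - 61, i.e. p* = 28 and q* = 51.
The ceiling of 29 is above the equilibrium price 28, so it is not binding; the market clears at p* = 28, q* = 51.
Since the control does not bind, no trades are prevented and deadweight loss is zero.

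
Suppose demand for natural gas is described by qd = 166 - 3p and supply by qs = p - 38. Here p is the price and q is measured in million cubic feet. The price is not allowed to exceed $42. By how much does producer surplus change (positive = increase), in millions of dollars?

-76.5

Setting quantity demanded equal to quantity supplied, 166 - 3p = p - 38, gives p* = 51 and q* = 13.
Since 42 < 51, the ceiling is binding.
At p = 42: qd = 166 - 3·42 = 40 and qs = 42 - 38 = 4.
Producer surplus without the control is ½ · (51 - 38) · 13 = 84.5.
With the ceiling, producers sell 4 units at 42, so PS = ½ · (42 - 38) · 4 = 8.
Change in producer surplus = 8 - 84.5 = -76.5.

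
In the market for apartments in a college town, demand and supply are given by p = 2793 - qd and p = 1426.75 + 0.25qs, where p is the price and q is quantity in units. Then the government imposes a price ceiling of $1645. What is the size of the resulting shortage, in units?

Rearranging demand gives qd = 2793 - p; rearranging supply gives qs = 4p - 5707. Equilibrium: 2793 - p = 4p - 5707, so 8500 = 5p and p* = 1700, q* = 1093.
The ceiling of 1645 is below the equilibrium price 1700, so it binds.
At p = 1645: qd = 2793 - 1645 = 1148 and qs = 4·1645 - 5707 = 873.
Shortage = qd - qs = 1148 - 873 = 275.

275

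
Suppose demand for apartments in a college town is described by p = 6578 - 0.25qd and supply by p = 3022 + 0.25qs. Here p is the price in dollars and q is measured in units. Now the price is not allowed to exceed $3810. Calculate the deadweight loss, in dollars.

Rearranging demand gives qd = 26312 - 4p; rearranging supply gives qs = 4p - 12088. Without the control the market clears where 26312 - 4p = 4p - 12088, i.e. p* = 4800 and q* = 7112.
Because the ceiling (3810) lies below the market-clearing price, it is binding.
At p = 3810: qd = 26312 - 4·3810 = 11072 and qs = 4·3810 - 12088 = 3152.
Quantity traded falls to 3152. At q = 3152 the demand price is (26312 - 3152)/4 = 5790 and the supply price is (12088 + 3152)/4 = 3810.
Deadweight loss = ½ · (5790 - 3810) · (7112 - 3152) = ½ · 1980 · 3960 = 3920400.

3920400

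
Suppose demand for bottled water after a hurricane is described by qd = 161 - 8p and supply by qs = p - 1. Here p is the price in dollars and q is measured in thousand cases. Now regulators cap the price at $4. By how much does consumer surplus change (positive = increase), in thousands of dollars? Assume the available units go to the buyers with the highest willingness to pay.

Equilibrium: 161 - 8p = p - 1, so 162 = 9p and p* = 18, q* = 17.
Since 4 < 18, the ceiling is binding.
At p = 4: qd = 161 - 8·4 = 129 and qs = 4 - 1 = 3.
Consumer surplus without the control is ½ · (20.125 - 18) · 17 = 18.0625.
With the ceiling, 3 units are sold at 4 (assume they go to the highest-value buyers). The demand price at q = 3 is 19.75, so CS = ½ · [(20.125 - 4) + (19.75 - 4)] · 3 = 47.8125.
Change in consumer surplus = 47.8125 - 18.0625 = 29.75.

29.75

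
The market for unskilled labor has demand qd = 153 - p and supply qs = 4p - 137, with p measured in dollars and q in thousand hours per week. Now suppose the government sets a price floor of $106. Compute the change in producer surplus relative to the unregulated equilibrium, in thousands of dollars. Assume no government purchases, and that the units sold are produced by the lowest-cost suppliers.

Equilibrium: 153 - p = 4p - 137, so 290 = 5p and p* = 58, q* = 95.
The floor of 106 is above the equilibrium price 58, so it binds.
At p = 106: qd = 153 - 106 = 47 and qs = 4·106 - 137 = 287.
Producer surplus without the control is ½ · (58 - 34.25) · 95 = 1128.125.
With the floor, 47 units are sold at 106. The supply price at q = 47 is 46, so PS = ½ · [(106 - 34.25) + (106 - 46)] · 47 = 3096.125.
Change in producer surplus = 3096.125 - 1128.125 = 1968.

1968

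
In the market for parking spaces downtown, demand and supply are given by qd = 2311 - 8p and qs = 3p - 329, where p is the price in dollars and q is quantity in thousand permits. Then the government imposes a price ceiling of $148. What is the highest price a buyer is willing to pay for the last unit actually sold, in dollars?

274.5

Equilibrium: 2311 - 8p = 3p - 329, so 2640 = 11p and p* = 240, q* = 391.
The ceiling of 148 is below the equilibrium price 240, so it binds.
At p = 148: qd = 2311 - 8·148 = 1127 and qs = 3·148 - 329 = 115.
Only 115 units reach the market. On the demand curve, the marginal buyer's willingness to pay at q = 115 is (2311 - 115)/8 = 274.5.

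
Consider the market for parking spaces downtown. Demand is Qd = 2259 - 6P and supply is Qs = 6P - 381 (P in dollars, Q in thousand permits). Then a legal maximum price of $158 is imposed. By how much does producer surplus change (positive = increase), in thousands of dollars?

-46686

Equilibrium: 2259 - 6P = 6P - 381, so 2640 = 12P and P* = 220, Q* = 939.
The ceiling of 158 is below the equilibrium price 220, so it binds.
At P = 158: Qd = 2259 - 6·158 = 1311 and Qs = 6·158 - 381 = 567.
Producer surplus without the control is ½ · (220 - 63.5) · 939 = 73476.75.
With the ceiling, producers sell 567 units at 158, so PS = ½ · (158 - 63.5) · 567 = 26790.75.
Change in producer surplus = 26790.75 - 73476.75 = -46686.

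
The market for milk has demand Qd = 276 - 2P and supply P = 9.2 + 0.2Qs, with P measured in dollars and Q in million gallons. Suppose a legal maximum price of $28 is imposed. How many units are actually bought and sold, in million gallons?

94

Rearranging supply gives Qs = 5P - 46. Equilibrium: 276 - 2P = 5P - 46, so 322 = 7P and P* = 46, Q* = 184.
Because the ceiling (28) lies below the market-clearing price, it is binding.
At P = 28: Qd = 276 - 2·28 = 220 and Qs = 5·28 - 46 = 94.
The quantity actually transacted is the short side, supply: 94.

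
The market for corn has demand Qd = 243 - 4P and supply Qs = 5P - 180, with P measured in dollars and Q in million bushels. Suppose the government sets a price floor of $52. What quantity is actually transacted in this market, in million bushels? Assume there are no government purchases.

35

Without the control the market clears where 243 - 4P = 5P - 180, i.e. P* = 47 and Q* = 55.
The floor of 52 is above the equilibrium price 47, so it binds.
At P = 52: Qd = 243 - 4·52 = 35 and Qs = 5·52 - 180 = 80.
The quantity actually transacted is the short side, demand: 35.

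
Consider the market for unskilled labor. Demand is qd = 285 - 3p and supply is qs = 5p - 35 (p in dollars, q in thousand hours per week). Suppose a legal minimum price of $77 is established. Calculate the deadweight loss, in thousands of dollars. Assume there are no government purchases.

Without the control the market clears where 285 - 3p = 5p - 35, i.e. p* = 40 and q* = 165.
The floor of 77 is above the equilibrium price 40, so it binds.
At p = 77: qd = 285 - 3·77 = 54 and qs = 5·77 - 35 = 350.
Quantity traded falls to 54. At q = 54 the demand price is (285 - 54)/3 = 77 and the supply price is (35 + 54)/5 = 17.8.
Deadweight loss = ½ · (77 - 17.8) · (165 - 54) = ½ · 59.2 · 111 = 3285.6.

3285.6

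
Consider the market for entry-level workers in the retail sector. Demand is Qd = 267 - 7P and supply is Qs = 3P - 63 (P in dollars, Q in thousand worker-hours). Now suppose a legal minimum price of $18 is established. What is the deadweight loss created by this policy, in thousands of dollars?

In a free market, 267 - 7P = 3P - 63 gives the equilibrium P* = 33, Q* = 36.
Since 18 is below P* = 33, the floor does not bind and the free-market outcome prevails.
Since the control does not bind, no trades are prevented and deadweight loss is zero.

0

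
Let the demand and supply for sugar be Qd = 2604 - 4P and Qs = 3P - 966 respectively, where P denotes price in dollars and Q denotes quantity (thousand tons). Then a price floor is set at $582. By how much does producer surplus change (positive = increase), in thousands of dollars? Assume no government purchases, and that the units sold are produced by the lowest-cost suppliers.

Setting quantity demanded equal to quantity supplied, 2604 - 4P = 3P - 966, gives P* = 510 and Q* = 564.
Because the floor (582) lies above the market-clearing price, it is binding.
At P = 582: Qd = 2604 - 4·582 = 276 and Qs = 3·582 - 966 = 780.
Producer surplus without the control is ½ · (510 - 322) · 564 = 53016.
With the floor, 276 units are sold at 582. The supply price at Q = 276 is 414, so PS = ½ · [(582 - 322) + (582 - 414)] · 276 = 59064.
Change in producer surplus = 59064 - 53016 = 6048.

6048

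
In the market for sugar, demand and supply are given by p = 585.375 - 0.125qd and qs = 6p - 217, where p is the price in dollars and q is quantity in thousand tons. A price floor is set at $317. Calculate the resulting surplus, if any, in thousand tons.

Rearranging demand gives qd = 4683 - 8p. In a free market, 4683 - 8p = 6p - 217 gives the equilibrium p* = 350, q* = 1883.
The floor of 317 is below the equilibrium price 350, so it is not binding; the market clears at p* = 350, q* = 1883.
Since the control does not bind, there is no surplus.

0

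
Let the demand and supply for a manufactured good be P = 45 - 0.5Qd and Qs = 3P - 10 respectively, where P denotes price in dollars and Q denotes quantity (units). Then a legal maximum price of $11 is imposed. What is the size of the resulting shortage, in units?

Rearranging demand gives Qd = 90 - 2P. Equilibrium: 90 - 2P = 3P - 10, so 100 = 5P and P* = 20, Q* = 50.
The ceiling of 11 is below the equilibrium price 20, so it binds.
At P = 11: Qd = 90 - 2·11 = 68 and Qs = 3·11 - 10 = 23.
Shortage = Qd - Qs = 68 - 23 = 45.

45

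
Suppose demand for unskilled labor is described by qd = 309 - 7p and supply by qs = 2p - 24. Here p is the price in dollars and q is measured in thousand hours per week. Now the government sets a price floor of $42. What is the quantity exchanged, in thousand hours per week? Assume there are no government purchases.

Setting quantity demanded equal to quantity supplied, 309 - 7p = 2p - 24, gives p* = 37 and q* = 50.
Since 42 > 37, the floor is binding.
At p = 42: qd = 309 - 7·42 = 15 and qs = 2·42 - 24 = 60.
The quantity actually transacted is the short side, demand: 15.

15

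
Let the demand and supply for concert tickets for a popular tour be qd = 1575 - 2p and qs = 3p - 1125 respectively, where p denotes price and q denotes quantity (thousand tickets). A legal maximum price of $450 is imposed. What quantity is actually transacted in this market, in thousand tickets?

Without the control the market clears where 1575 - 2p = 3p - 1125, i.e. p* = 540 and q* = 495.
The ceiling of 450 is below the equilibrium price 540, so it binds.
At p = 450: qd = 1575 - 2·450 = 675 and qs = 3·450 - 1125 = 225.
The quantity actually transacted is the short side, supply: 225.

225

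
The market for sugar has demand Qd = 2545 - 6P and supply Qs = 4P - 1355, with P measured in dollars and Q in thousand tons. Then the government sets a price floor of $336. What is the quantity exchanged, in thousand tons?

205

Without the control the market clears where 2545 - 6P = 4P - 1355, i.e. P* = 390 and Q* = 205.
The floor of 336 is below the equilibrium price 390, so it is not binding; the market clears at P* = 390, Q* = 205.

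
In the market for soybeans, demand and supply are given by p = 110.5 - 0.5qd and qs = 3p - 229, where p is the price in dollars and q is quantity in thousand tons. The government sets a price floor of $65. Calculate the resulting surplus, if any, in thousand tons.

0

Rearranging demand gives qd = 221 - 2p. In a free market, 221 - 2p = 3p - 229 gives the equilibrium p* = 90, q* = 41.
Since 65 is below p* = 90, the floor does not bind and the free-market outcome prevails.
Since the control does not bind, there is no surplus.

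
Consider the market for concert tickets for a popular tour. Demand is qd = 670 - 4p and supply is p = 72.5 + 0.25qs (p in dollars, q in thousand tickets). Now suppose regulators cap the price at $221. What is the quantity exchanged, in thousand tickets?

Rearranging supply gives qs = 4p - 290. In a free market, 670 - 4p = 4p - 290 gives the equilibrium p* = 120, q* = 190.
Since 221 is above p* = 120, the ceiling does not bind and the free-market outcome prevails.

190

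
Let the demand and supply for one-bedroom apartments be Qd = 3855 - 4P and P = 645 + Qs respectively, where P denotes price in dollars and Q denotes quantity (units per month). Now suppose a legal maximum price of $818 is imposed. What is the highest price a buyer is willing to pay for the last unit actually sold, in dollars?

920.5

Rearranging supply gives Qs = P - 645. Equilibrium: 3855 - 4P = P - 645, so 4500 = 5P and P* = 900, Q* = 255.
Since 818 < 900, the ceiling is binding.
At P = 818: Qd = 3855 - 4·818 = 583 and Qs = 818 - 645 = 173.
Only 173 units reach the market. On the demand curve, the marginal buyer's willingness to pay at Q = 173 is (3855 - 173)/4 = 920.5.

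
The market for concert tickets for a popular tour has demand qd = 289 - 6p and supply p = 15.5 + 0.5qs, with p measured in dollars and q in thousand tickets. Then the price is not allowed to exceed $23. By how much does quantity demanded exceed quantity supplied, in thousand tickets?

Rearranging supply gives qs = 2p - 31. In a free market, 289 - 6p = 2p - 31 gives the equilibrium p* = 40, q* = 49.
Since 23 < 40, the ceiling is binding.
At p = 23: qd = 289 - 6·23 = 151 and qs = 2·23 - 31 = 15.
Shortage = qd - qs = 151 - 15 = 136.

136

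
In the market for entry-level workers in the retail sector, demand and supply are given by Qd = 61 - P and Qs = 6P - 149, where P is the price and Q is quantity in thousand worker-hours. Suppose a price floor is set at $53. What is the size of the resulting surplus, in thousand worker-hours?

Without the control the market clears where 61 - P = 6P - 149, i.e. P* = 30 and Q* = 31.
Because the floor (53) lies above the market-clearing price, it is binding.
At P = 53: Qd = 61 - 53 = 8 and Qs = 6·53 - 149 = 169.
Surplus = Qs - Qd = 169 - 8 = 161.

161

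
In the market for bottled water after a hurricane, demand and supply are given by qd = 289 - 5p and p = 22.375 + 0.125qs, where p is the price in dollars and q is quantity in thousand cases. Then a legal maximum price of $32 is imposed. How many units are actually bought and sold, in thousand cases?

77

Rearranging supply gives qs = 8p - 179. In a free market, 289 - 5p = 8p - 179 gives the equilibrium p* = 36, q* = 109.
The ceiling of 32 is below the equilibrium price 36, so it binds.
At p = 32: qd = 289 - 5·32 = 129 and qs = 8·32 - 179 = 77.
The quantity actually transacted is the short side, supply: 77.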